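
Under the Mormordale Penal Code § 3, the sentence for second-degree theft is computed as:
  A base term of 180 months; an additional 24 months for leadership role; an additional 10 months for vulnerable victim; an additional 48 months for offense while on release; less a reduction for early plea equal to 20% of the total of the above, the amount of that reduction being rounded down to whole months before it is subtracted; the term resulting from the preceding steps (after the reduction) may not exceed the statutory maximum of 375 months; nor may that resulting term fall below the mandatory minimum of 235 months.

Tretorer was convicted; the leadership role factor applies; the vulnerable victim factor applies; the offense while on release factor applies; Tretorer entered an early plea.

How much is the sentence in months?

Leadership role enhancement: +24 months
Vulnerable victim enhancement: +10 months
Offense while on release enhancement: +48 months
Adjusted term: 180 months + 24 months + 10 months + 48 months = 262 months
Early plea reduction: 20% of 262 months = 52 months (rounded down)
After reduction: 262 − 52 = 210 months
Cap at 375 months: 210 months is within the cap, no reduction.
Minimum 235 months: 210 months is below the minimum → 235 months

235 months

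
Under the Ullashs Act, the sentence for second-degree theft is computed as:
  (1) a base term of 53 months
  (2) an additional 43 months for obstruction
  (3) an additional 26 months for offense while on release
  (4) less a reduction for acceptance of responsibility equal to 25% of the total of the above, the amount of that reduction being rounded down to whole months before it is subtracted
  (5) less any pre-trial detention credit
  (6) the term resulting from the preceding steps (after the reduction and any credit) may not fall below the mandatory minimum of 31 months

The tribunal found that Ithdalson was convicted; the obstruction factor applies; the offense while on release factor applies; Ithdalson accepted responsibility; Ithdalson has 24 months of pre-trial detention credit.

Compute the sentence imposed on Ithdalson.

Obstruction enhancement: +43 months
Offense while on release enhancement: +26 months
Adjusted term: 53 months + 43 months + 26 months = 122 months
Acceptance of responsibility reduction: 25% of 122 months = 30 months (rounded down)
After reduction: 122 − 30 = 92 months
Less pre-trial detention credit: 92 months − 24 months = 68 months
Minimum 31 months: 68 months meets the minimum, no increase.

68 months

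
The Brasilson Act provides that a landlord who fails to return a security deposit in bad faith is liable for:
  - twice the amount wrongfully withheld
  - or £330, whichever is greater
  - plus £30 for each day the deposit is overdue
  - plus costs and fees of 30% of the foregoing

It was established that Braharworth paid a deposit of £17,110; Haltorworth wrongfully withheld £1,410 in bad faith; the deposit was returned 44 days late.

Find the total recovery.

£5,382

Doubled: 2 × £1,410 = £2,820
Minimum £330: £2,820 meets the minimum, no increase.
Late-return penalty: 44 × £30 = £1,320
Damages plus late penalty: £2,820 + £1,320 = £4,140
Costs and fees: 30% of £4,140 = £1,242
Total recovery: £4,140 + £1,242 = £5,382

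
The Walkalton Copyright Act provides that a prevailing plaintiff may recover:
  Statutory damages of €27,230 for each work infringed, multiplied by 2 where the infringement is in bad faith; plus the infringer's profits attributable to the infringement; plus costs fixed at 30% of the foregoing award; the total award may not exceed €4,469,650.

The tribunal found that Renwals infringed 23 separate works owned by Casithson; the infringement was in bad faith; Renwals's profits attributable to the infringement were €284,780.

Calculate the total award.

€1,998,568

Statutory damages: 23 × €27,230 = €626,290
Doubled: 2 × €626,290 = €1,252,580
Combined award: €1,252,580 + €284,780 = €1,537,360
Costs: 30% of €1,537,360 = €461,208
Award plus costs: €1,537,360 + €461,208 = €1,998,568
Cap at €4,469,650: €1,998,568 is within the cap, no reduction.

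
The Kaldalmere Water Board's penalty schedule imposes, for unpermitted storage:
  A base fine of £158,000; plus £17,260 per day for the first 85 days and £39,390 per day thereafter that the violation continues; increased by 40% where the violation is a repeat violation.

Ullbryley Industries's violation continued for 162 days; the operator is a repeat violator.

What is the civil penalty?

£6,521,382

First 85 days: 85 × £17,260 = £1,467,100
Remaining days: (162 − 85) × £39,390 = £3,033,030
Per-day component: £1,467,100 + £3,033,030 = £4,500,130
Base plus per-day: £158,000 + £4,500,130 = £4,658,130
Enhancement: 40% of £4,658,130 = £1,863,252
Enhanced fine: £4,658,130 + £1,863,252 = £6,521,382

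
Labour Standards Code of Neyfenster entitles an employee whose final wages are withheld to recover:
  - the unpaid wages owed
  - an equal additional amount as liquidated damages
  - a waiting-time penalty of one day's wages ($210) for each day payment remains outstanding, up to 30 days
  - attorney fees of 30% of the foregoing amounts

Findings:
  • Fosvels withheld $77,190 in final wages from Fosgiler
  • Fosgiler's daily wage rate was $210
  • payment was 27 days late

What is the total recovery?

Liquidated damages (equal amount): $77,190
Penalty days: min(27, 30) = 27
Waiting-time penalty: 27 × $210 = $5,670
Subtotal: $77,190 + $77,190 + $5,670 = $160,050
Attorney fees: 30% of $160,050 = $48,015
Total award: $160,050 + $48,015 = $208,065

$208,065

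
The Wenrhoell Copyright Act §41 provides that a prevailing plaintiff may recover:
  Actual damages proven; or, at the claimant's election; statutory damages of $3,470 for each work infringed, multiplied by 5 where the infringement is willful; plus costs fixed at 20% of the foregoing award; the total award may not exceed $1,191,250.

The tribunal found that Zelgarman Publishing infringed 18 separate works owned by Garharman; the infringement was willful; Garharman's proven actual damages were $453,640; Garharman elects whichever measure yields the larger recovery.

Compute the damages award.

$544,368

Statutory damages: 18 × $3,470 = $62,460
Multiplied by 5: 5 × $62,460 = $312,300
Greater of actual damages ($453,640) or enhanced statutory damages ($312,300): $453,640
Costs: 20% of $453,640 = $90,728
Award plus costs: $453,640 + $90,728 = $544,368
Cap at $1,191,250: $544,368 is within the cap, no reduction.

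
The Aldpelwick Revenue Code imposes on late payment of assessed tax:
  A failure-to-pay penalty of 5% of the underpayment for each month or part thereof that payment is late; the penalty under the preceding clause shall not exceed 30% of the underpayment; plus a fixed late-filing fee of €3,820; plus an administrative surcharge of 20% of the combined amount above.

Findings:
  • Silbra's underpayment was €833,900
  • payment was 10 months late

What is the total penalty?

€304,788

Accrued rate: 5% × 10 = 50%, capped at 30% → 30%
Failure-to-pay penalty: 30% of €833,900 = €250,170
Penalty before surcharge: €250,170 + €3,820 = €253,990
Administrative surcharge: 20% of €253,990 = €50,798
Total penalty: €253,990 + €50,798 = €304,788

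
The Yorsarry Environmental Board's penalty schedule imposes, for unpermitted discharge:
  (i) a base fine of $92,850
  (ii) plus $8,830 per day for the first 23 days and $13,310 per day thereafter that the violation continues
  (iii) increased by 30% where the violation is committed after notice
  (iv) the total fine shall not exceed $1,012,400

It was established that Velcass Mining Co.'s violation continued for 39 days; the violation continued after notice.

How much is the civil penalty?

First 23 days: 23 × $8,830 = $203,090
Remaining days: (39 − 23) × $13,310 = $212,960
Per-day component: $203,090 + $212,960 = $416,050
Base plus per-day: $92,850 + $416,050 = $508,900
Enhancement: 30% of $508,900 = $152,670
Enhanced fine: $508,900 + $152,670 = $661,570
Cap at $1,012,400: $661,570 is within the cap, no reduction.

$661,570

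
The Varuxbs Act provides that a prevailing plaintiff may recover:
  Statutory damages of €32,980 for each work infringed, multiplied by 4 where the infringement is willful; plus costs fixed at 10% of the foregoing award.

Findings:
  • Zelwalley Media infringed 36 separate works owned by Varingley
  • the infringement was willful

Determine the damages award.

Statutory damages: 36 × €32,980 = €1,187,280
Multiplied by 4: 4 × €1,187,280 = €4,749,120
Costs: 10% of €4,749,120 = €474,912
Award plus costs: €4,749,120 + €474,912 = €5,224,032

€5,224,032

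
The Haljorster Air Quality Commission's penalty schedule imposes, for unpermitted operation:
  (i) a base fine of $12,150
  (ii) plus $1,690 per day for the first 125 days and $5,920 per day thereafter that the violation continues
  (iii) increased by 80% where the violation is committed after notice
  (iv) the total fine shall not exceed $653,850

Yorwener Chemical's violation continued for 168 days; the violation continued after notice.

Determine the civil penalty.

$653,850

First 125 days: 125 × $1,690 = $211,250
Remaining days: (168 − 125) × $5,920 = $254,560
Per-day component: $211,250 + $254,560 = $465,810
Base plus per-day: $12,150 + $465,810 = $477,960
Enhancement: 80% of $477,960 = $382,368
Enhanced fine: $477,960 + $382,368 = $860,328
Cap at $653,850: $860,328 exceeds the cap → $653,850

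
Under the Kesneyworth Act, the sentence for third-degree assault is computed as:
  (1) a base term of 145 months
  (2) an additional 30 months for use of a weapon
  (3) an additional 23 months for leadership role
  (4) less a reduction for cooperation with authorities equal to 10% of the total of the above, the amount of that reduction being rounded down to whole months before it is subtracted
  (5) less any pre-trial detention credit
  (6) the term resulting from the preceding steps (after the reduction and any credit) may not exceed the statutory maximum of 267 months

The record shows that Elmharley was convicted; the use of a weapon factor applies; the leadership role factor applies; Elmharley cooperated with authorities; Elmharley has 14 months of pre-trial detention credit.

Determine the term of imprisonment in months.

Use of a weapon enhancement: +30 months
Leadership role enhancement: +23 months
Adjusted term: 145 months + 30 months + 23 months = 198 months
Cooperation with authorities reduction: 10% of 198 months = 19 months (rounded down)
After reduction: 198 − 19 = 179 months
Less pre-trial detention credit: 179 months − 14 months = 165 months
Cap at 267 months: 165 months is within the cap, no reduction.

165 months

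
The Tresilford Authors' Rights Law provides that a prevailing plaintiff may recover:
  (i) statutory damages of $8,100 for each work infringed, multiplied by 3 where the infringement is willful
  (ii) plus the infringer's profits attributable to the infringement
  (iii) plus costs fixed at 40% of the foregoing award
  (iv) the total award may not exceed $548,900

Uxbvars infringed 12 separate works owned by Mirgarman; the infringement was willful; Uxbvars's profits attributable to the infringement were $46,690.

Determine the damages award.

$473,606

Statutory damages: 12 × $8,100 = $97,200
Trebled: 3 × $97,200 = $291,600
Combined award: $291,600 + $46,690 = $338,290
Costs: 40% of $338,290 = $135,316
Award plus costs: $338,290 + $135,316 = $473,606
Cap at $548,900: $473,606 is within the cap, no reduction.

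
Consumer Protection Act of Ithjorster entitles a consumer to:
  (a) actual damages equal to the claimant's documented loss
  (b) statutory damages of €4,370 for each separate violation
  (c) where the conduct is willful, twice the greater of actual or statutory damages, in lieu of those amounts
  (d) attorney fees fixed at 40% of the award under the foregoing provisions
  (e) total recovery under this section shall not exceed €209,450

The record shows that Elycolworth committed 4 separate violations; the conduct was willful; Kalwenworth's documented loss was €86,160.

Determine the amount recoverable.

€209,450

Statutory damages: 4 × €4,370 = €17,480
Greater of actual damages (€86,160) or statutory damages (€17,480): €86,160
Doubled: 2 × €86,160 = €172,320
Attorney fees: 40% of €172,320 = €68,928
Total before cap: €172,320 + €68,928 = €241,248
Cap at €209,450: €241,248 exceeds the cap → €209,450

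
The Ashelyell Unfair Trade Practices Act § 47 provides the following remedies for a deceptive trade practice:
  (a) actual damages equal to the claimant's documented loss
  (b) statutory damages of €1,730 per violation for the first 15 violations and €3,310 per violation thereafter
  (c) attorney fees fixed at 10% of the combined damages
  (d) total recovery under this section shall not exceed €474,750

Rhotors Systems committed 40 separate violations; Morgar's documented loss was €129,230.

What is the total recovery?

First 15 violations: 15 × €1,730 = €25,950
Remaining violations: (40 − 15) × €3,310 = €82,750
Statutory damages: €25,950 + €82,750 = €108,700
Combined damages: €129,230 + €108,700 = €237,930
Attorney fees: 10% of €237,930 = €23,793
Total before cap: €237,930 + €23,793 = €261,723
Cap at €474,750: €261,723 is within the cap, no reduction.

€261,723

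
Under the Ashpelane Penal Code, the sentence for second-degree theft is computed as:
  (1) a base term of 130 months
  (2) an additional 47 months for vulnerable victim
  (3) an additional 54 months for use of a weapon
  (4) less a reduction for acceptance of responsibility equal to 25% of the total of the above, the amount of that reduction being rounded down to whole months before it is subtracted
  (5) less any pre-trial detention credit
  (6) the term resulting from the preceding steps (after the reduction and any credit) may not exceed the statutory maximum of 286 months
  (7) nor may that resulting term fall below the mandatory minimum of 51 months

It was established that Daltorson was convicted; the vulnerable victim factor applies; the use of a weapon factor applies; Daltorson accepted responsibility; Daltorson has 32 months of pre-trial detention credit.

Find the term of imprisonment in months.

Vulnerable victim enhancement: +47 months
Use of a weapon enhancement: +54 months
Adjusted term: 130 months + 47 months + 54 months = 231 months
Acceptance of responsibility reduction: 25% of 231 months = 57 months (rounded down)
After reduction: 231 − 57 = 174 months
Less pre-trial detention credit: 174 months − 32 months = 142 months
Cap at 286 months: 142 months is within the cap, no reduction.
Minimum 51 months: 142 months meets the minimum, no increase.

142 months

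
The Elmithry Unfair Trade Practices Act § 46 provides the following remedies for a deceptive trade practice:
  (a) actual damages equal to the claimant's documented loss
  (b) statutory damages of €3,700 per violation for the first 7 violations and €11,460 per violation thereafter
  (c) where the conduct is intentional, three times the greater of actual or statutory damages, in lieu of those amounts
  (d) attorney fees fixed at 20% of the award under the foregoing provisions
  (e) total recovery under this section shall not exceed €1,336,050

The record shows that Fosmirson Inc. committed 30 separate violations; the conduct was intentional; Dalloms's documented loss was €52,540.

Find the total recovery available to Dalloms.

€1,042,128

First 7 violations: 7 × €3,700 = €25,900
Remaining violations: (30 − 7) × €11,460 = €263,580
Statutory damages: €25,900 + €263,580 = €289,480
Greater of actual damages (€52,540) or statutory damages (€289,480): €289,480
Trebled: 3 × €289,480 = €868,440
Attorney fees: 20% of €868,440 = €173,688
Total before cap: €868,440 + €173,688 = €1,042,128
Cap at €1,336,050: €1,042,128 is within the cap, no reduction.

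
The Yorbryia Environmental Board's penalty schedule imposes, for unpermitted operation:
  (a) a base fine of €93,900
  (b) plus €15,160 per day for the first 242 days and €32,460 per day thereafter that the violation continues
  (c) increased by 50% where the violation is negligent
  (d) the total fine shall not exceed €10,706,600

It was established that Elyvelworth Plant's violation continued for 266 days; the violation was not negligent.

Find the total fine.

Civil penalty: €4,541,660

First 242 days: 242 × €15,160 = €3,668,720
Remaining days: (266 − 242) × €32,460 = €779,040
Per-day component: €3,668,720 + €779,040 = €4,447,760
Base plus per-day: €93,900 + €4,447,760 = €4,541,660
The violation was not negligent: no 50% increase.
Cap at €10,706,600: €4,541,660 is within the cap, no reduction.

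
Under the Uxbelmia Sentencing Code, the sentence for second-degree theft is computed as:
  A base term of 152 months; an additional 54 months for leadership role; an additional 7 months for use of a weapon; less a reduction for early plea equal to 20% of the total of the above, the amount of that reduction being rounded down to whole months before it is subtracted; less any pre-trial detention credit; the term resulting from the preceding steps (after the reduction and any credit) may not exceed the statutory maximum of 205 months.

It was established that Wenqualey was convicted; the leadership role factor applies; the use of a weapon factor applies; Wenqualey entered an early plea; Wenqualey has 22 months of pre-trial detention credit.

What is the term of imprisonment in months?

Leadership role enhancement: +54 months
Use of a weapon enhancement: +7 months
Adjusted term: 152 months + 54 months + 7 months = 213 months
Early plea reduction: 20% of 213 months = 42 months (rounded down)
After reduction: 213 − 42 = 171 months
Less pre-trial detention credit: 171 months − 22 months = 149 months
Cap at 205 months: 149 months is within the cap, no reduction.

149 months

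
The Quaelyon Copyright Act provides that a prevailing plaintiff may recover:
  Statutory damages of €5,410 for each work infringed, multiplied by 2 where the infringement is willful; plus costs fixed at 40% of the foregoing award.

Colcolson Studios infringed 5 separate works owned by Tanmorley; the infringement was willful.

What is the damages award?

Award: €75,740

Statutory damages: 5 × €5,410 = €27,050
Doubled: 2 × €27,050 = €54,100
Costs: 40% of €54,100 = €21,640
Award plus costs: €54,100 + €21,640 = €75,740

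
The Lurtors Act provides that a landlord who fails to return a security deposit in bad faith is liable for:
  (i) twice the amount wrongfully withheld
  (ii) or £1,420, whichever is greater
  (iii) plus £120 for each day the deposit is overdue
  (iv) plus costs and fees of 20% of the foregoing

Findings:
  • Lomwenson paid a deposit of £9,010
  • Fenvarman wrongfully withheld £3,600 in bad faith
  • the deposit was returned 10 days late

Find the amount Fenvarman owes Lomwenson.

£10,080

Doubled: 2 × £3,600 = £7,200
Minimum £1,420: £7,200 meets the minimum, no increase.
Late-return penalty: 10 × £120 = £1,200
Damages plus late penalty: £7,200 + £1,200 = £8,400
Costs and fees: 20% of £8,400 = £1,680
Total recovery: £8,400 + £1,680 = £10,080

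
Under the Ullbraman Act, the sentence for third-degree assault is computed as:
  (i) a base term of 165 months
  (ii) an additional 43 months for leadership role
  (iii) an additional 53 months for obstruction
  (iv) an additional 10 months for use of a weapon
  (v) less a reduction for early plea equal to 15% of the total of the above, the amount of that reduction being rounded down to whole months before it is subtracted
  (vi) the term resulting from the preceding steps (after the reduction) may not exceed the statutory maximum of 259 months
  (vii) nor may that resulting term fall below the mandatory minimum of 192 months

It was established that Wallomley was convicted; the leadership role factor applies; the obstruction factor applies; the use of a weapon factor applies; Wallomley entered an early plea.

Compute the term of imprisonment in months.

Sentence: 231 months

Leadership role enhancement: +43 months
Obstruction enhancement: +53 months
Use of a weapon enhancement: +10 months
Adjusted term: 165 months + 43 months + 53 months + 10 months = 271 months
Early plea reduction: 15% of 271 months = 40 months (rounded down)
After reduction: 271 − 40 = 231 months
Cap at 259 months: 231 months is within the cap, no reduction.
Minimum 192 months: 231 months meets the minimum, no increase.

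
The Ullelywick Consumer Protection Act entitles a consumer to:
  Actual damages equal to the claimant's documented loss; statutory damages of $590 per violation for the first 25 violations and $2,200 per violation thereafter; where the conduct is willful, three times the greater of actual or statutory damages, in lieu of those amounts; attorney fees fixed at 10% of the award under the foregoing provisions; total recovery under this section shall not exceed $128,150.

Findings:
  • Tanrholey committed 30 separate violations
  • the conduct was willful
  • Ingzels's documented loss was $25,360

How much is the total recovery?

First 25 violations: 25 × $590 = $14,750
Remaining violations: (30 − 25) × $2,200 = $11,000
Statutory damages: $14,750 + $11,000 = $25,750
Greater of actual damages ($25,360) or statutory damages ($25,750): $25,750
Trebled: 3 × $25,750 = $77,250
Attorney fees: 10% of $77,250 = $7,725
Total before cap: $77,250 + $7,725 = $84,975
Cap at $128,150: $84,975 is within the cap, no reduction.

Total recovery: $84,975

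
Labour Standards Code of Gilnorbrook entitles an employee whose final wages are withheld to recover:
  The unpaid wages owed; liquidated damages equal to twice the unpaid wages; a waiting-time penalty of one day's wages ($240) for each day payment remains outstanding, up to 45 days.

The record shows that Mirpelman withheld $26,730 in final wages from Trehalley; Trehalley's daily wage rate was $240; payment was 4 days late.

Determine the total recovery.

Doubled: 2 × $26,730 = $53,460
Penalty days: min(4, 45) = 4
Waiting-time penalty: 4 × $240 = $960
Total award: $26,730 + $53,460 + $960 = $81,150

$81,150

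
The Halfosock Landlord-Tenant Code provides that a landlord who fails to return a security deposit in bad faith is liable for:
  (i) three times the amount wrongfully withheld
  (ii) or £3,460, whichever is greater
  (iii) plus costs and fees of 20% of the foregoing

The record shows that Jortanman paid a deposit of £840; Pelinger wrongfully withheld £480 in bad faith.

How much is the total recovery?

£4,152

Trebled: 3 × £480 = £1,440
Minimum £3,460: £1,440 is below the minimum → £3,460
Costs and fees: 20% of £3,460 = £692
Total recovery: £3,460 + £692 = £4,152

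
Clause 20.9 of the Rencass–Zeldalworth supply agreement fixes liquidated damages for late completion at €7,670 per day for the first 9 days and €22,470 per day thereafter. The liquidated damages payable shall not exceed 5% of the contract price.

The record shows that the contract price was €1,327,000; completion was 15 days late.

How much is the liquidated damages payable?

First 9 days: 9 × €7,670 = €69,030
Remaining days: (15 − 9) × €22,470 = €134,820
Accrued per-day damages: €69,030 + €134,820 = €203,850
Cap: 5% of €1,327,000 = €66,350
Cap at €66,350: €203,850 exceeds the cap → €66,350

€66,350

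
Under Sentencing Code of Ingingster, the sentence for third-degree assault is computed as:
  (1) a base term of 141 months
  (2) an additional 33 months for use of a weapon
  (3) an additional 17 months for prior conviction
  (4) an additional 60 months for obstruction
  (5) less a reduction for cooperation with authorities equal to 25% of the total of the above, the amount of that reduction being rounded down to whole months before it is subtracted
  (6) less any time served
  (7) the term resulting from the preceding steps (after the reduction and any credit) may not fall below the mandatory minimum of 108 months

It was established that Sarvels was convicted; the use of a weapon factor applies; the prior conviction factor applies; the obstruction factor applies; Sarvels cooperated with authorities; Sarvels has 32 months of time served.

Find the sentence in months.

Use of a weapon enhancement: +33 months
Prior conviction enhancement: +17 months
Obstruction enhancement: +60 months
Adjusted term: 141 months + 33 months + 17 months + 60 months = 251 months
Cooperation with authorities reduction: 25% of 251 months = 62 months (rounded down)
After reduction: 251 − 62 = 189 months
Less time served: 189 months − 32 months = 157 months
Minimum 108 months: 157 months meets the minimum, no increase.

Sentence: 157 months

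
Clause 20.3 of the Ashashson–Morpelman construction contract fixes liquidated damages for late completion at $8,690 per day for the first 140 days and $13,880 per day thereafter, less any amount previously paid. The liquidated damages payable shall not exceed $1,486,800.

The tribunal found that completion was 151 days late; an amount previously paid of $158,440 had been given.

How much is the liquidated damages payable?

First 140 days: 140 × $8,690 = $1,216,600
Remaining days: (151 − 140) × $13,880 = $152,680
Accrued per-day damages: $1,216,600 + $152,680 = $1,369,280
Less amount previously paid: $1,369,280 − $158,440 = $1,210,840
Cap at $1,486,800: $1,210,840 is within the cap, no reduction.

$1,210,840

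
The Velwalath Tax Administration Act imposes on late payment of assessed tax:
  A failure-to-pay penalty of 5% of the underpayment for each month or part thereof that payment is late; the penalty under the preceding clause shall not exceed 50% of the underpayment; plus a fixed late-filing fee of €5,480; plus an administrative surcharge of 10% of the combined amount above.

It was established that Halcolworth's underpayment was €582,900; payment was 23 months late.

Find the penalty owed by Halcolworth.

Accrued rate: 5% × 23 = 115%, capped at 50% → 50%
Failure-to-pay penalty: 50% of €582,900 = €291,450
Penalty before surcharge: €291,450 + €5,480 = €296,930
Administrative surcharge: 10% of €296,930 = €29,693
Total penalty: €296,930 + €29,693 = €326,623

€326,623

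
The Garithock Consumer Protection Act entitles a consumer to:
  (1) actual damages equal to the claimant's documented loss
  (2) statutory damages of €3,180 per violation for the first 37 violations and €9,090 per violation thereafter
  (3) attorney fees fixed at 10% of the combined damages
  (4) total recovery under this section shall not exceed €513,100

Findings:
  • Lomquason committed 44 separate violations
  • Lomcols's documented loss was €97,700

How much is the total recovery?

€306,889

First 37 violations: 37 × €3,180 = €117,660
Remaining violations: (44 − 37) × €9,090 = €63,630
Statutory damages: €117,660 + €63,630 = €181,290
Combined damages: €97,700 + €181,290 = €278,990
Attorney fees: 10% of €278,990 = €27,899
Total before cap: €278,990 + €27,899 = €306,889
Cap at €513,100: €306,889 is within the cap, no reduction.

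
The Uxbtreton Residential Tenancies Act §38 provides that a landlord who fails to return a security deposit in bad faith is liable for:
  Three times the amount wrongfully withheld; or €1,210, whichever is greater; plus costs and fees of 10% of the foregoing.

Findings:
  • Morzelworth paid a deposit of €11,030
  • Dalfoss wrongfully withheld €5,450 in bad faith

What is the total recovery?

Trebled: 3 × €5,450 = €16,350
Minimum €1,210: €16,350 meets the minimum, no increase.
Costs and fees: 10% of €16,350 = €1,635
Total recovery: €16,350 + €1,635 = €17,985

€17,985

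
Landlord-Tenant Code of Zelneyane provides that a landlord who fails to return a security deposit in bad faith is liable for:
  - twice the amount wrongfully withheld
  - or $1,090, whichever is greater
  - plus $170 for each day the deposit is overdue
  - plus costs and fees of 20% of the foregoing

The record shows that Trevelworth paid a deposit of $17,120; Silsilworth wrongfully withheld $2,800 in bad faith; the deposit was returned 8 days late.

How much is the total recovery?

Recovery: $8,352

Doubled: 2 × $2,800 = $5,600
Minimum $1,090: $5,600 meets the minimum, no increase.
Late-return penalty: 8 × $170 = $1,360
Damages plus late penalty: $5,600 + $1,360 = $6,960
Costs and fees: 20% of $6,960 = $1,392
Total recovery: $6,960 + $1,392 = $8,352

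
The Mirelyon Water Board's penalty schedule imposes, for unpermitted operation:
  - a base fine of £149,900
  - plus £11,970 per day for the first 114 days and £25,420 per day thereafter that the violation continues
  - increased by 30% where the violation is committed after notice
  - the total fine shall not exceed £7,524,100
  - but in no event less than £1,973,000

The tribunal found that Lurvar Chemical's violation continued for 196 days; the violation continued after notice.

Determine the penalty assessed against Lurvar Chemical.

First 114 days: 114 × £11,970 = £1,364,580
Remaining days: (196 − 114) × £25,420 = £2,084,440
Per-day component: £1,364,580 + £2,084,440 = £3,449,020
Base plus per-day: £149,900 + £3,449,020 = £3,598,920
Enhancement: 30% of £3,598,920 = £1,079,676
Enhanced fine: £3,598,920 + £1,079,676 = £4,678,596
Cap at £7,524,100: £4,678,596 is within the cap, no reduction.
Minimum £1,973,000: £4,678,596 meets the minimum, no increase.

Civil penalty: £4,678,596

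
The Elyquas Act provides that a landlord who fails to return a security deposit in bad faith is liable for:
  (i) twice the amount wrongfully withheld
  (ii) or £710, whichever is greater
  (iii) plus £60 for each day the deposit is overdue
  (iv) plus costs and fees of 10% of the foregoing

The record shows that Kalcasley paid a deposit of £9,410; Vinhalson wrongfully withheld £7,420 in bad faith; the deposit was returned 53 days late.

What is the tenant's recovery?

£19,822

Doubled: 2 × £7,420 = £14,840
Minimum £710: £14,840 meets the minimum, no increase.
Late-return penalty: 53 × £60 = £3,180
Damages plus late penalty: £14,840 + £3,180 = £18,020
Costs and fees: 10% of £18,020 = £1,802
Total recovery: £18,020 + £1,802 = £19,822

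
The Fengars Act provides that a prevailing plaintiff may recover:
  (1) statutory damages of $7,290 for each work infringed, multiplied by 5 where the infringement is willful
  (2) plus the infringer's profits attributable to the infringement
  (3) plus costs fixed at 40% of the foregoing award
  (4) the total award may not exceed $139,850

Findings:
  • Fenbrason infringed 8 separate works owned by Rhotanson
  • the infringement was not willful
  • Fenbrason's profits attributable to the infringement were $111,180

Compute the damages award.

Statutory damages: 8 × $7,290 = $58,320
Infringement not willful: no ×5 enhancement.
Combined award: $58,320 + $111,180 = $169,500
Costs: 40% of $169,500 = $67,800
Award plus costs: $169,500 + $67,800 = $237,300
Cap at $139,850: $237,300 exceeds the cap → $139,850

Award: $139,850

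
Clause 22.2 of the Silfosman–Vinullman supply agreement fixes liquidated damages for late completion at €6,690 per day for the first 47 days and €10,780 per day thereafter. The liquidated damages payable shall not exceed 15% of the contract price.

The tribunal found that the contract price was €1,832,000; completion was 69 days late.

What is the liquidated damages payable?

€274,800

First 47 days: 47 × €6,690 = €314,430
Remaining days: (69 − 47) × €10,780 = €237,160
Accrued per-day damages: €314,430 + €237,160 = €551,590
Cap: 15% of €1,832,000 = €274,800
Cap at €274,800: €551,590 exceeds the cap → €274,800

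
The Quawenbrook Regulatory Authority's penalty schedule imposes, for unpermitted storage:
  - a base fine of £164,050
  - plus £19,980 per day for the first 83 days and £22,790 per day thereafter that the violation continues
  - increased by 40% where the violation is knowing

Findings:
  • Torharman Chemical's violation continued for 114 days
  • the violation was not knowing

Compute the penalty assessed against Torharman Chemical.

Civil penalty: £2,528,880

First 83 days: 83 × £19,980 = £1,658,340
Remaining days: (114 − 83) × £22,790 = £706,490
Per-day component: £1,658,340 + £706,490 = £2,364,830
Base plus per-day: £164,050 + £2,364,830 = £2,528,880
The violation was not knowing: no 40% increase.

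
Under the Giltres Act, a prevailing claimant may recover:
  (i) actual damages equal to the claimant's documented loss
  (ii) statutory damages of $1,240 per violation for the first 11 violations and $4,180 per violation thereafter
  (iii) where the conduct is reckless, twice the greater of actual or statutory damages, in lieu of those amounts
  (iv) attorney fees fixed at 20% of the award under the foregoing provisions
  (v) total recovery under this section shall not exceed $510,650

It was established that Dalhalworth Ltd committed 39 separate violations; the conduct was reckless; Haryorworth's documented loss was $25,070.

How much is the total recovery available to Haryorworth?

$313,632

First 11 violations: 11 × $1,240 = $13,640
Remaining violations: (39 − 11) × $4,180 = $117,040
Statutory damages: $13,640 + $117,040 = $130,680
Greater of actual damages ($25,070) or statutory damages ($130,680): $130,680
Doubled: 2 × $130,680 = $261,360
Attorney fees: 20% of $261,360 = $52,272
Total before cap: $261,360 + $52,272 = $313,632
Cap at $510,650: $313,632 is within the cap, no reduction.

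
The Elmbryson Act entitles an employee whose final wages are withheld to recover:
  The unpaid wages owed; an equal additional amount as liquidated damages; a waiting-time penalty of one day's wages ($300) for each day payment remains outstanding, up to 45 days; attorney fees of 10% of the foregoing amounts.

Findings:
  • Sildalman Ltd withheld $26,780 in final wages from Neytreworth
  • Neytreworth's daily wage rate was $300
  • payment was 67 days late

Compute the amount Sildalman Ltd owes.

Liquidated damages (equal amount): $26,780
Penalty days: min(67, 45) = 45
Waiting-time penalty: 45 × $300 = $13,500
Subtotal: $26,780 + $26,780 + $13,500 = $67,060
Attorney fees: 10% of $67,060 = $6,706
Total award: $67,060 + $6,706 = $73,766

$73,766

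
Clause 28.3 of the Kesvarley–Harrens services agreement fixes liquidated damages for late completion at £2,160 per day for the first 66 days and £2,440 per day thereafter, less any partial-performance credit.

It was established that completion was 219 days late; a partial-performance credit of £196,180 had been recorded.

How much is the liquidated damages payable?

£319,700

First 66 days: 66 × £2,160 = £142,560
Remaining days: (219 − 66) × £2,440 = £373,320
Accrued per-day damages: £142,560 + £373,320 = £515,880
Less partial-performance credit: £515,880 − £196,180 = £319,700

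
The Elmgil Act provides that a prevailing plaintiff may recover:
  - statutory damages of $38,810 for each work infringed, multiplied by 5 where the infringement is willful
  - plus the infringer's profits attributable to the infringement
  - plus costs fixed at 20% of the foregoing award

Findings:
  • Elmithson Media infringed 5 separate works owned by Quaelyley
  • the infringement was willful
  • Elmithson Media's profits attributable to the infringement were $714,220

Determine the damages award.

$2,021,364

Statutory damages: 5 × $38,810 = $194,050
Multiplied by 5: 5 × $194,050 = $970,250
Combined award: $970,250 + $714,220 = $1,684,470
Costs: 20% of $1,684,470 = $336,894
Award plus costs: $1,684,470 + $336,894 = $2,021,364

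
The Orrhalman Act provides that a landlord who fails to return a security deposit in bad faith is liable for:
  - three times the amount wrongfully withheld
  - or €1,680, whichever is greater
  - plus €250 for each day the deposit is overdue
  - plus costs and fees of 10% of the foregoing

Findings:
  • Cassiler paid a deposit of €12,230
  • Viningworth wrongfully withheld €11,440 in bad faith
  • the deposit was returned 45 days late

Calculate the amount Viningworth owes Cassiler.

Trebled: 3 × €11,440 = €34,320
Minimum €1,680: €34,320 meets the minimum, no increase.
Late-return penalty: 45 × €250 = €11,250
Damages plus late penalty: €34,320 + €11,250 = €45,570
Costs and fees: 10% of €45,570 = €4,557
Total recovery: €45,570 + €4,557 = €50,127

€50,127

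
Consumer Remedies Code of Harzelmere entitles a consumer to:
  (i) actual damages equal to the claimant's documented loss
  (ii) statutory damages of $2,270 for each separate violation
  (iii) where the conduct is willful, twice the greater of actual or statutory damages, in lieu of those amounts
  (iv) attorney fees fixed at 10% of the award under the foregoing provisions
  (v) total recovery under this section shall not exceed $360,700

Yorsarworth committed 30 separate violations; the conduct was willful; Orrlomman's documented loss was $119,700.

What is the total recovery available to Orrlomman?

$263,340

Statutory damages: 30 × $2,270 = $68,100
Greater of actual damages ($119,700) or statutory damages ($68,100): $119,700
Doubled: 2 × $119,700 = $239,400
Attorney fees: 10% of $239,400 = $23,940
Total before cap: $239,400 + $23,940 = $263,340
Cap at $360,700: $263,340 is within the cap, no reduction.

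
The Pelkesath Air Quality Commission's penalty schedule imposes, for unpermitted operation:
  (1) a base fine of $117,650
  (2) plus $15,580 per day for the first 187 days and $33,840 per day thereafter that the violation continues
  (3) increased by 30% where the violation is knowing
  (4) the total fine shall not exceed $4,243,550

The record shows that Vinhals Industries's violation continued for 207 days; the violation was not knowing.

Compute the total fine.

$3,707,910

First 187 days: 187 × $15,580 = $2,913,460
Remaining days: (207 − 187) × $33,840 = $676,800
Per-day component: $2,913,460 + $676,800 = $3,590,260
Base plus per-day: $117,650 + $3,590,260 = $3,707,910
The violation was not knowing: no 30% increase.
Cap at $4,243,550: $3,707,910 is within the cap, no reduction.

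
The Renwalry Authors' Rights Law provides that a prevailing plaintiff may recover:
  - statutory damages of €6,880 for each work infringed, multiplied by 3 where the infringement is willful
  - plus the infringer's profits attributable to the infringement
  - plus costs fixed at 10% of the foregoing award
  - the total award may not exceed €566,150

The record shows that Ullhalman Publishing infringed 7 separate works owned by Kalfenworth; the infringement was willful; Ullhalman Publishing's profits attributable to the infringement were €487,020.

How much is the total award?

Statutory damages: 7 × €6,880 = €48,160
Trebled: 3 × €48,160 = €144,480
Combined award: €144,480 + €487,020 = €631,500
Costs: 10% of €631,500 = €63,150
Award plus costs: €631,500 + €63,150 = €694,650
Cap at €566,150: €694,650 exceeds the cap → €566,150

€566,150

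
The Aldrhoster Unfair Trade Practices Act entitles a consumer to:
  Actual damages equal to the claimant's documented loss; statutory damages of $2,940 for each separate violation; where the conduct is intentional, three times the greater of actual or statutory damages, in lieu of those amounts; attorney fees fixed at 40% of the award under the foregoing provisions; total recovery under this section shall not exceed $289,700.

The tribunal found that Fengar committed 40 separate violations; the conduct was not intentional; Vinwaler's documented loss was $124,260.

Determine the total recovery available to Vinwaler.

Statutory damages: 40 × $2,940 = $117,600
Conduct not intentional: the in-lieu enhancement does not apply.
Actual plus statutory damages: $124,260 + $117,600 = $241,860
Attorney fees: 40% of $241,860 = $96,744
Total before cap: $241,860 + $96,744 = $338,604
Cap at $289,700: $338,604 exceeds the cap → $289,700

Total recovery: $289,700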